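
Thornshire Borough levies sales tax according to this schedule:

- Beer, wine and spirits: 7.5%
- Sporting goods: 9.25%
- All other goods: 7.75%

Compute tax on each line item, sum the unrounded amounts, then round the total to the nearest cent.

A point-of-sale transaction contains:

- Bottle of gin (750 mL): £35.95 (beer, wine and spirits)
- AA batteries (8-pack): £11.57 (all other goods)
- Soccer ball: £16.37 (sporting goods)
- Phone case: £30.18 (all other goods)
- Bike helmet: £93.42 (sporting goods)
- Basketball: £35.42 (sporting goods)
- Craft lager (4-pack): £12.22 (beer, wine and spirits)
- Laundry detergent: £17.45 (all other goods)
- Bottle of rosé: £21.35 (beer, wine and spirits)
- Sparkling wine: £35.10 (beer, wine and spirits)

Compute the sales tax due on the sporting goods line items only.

£13.43

Soccer ball £16.37: sporting goods → 9.25% → £1.514225
Bike helmet £93.42: sporting goods → 9.25% → £8.64135
Basketball £35.42: sporting goods → 9.25% → £3.27635
Tax on sporting goods: unrounded sum = £13.431925 → £13.43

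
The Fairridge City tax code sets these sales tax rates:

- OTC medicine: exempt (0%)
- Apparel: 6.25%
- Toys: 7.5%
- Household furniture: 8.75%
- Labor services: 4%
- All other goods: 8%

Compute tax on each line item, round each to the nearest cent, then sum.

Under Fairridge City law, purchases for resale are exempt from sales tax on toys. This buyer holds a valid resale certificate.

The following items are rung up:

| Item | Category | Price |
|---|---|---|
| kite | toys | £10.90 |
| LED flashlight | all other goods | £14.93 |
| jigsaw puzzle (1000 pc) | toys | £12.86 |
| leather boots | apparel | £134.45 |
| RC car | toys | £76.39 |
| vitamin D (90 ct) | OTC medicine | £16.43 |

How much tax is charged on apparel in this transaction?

Leather boots £134.45: apparel → 6.25% → £8.40
Tax on apparel = £8.40

£8.40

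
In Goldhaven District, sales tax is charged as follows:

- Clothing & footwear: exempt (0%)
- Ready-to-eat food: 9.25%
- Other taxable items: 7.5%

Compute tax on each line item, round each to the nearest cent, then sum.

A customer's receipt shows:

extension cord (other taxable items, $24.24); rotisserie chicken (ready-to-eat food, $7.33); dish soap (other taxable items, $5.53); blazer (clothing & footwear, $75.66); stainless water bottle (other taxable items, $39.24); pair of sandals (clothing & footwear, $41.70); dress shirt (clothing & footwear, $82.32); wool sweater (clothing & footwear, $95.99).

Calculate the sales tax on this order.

$5.85

Extension cord $24.24: other taxable items → 7.5% → $1.82
Rotisserie chicken $7.33: ready-to-eat food → 9.25% → $0.68
Dish soap $5.53: other taxable items → 7.5% → $0.41
Blazer $75.66: clothing & footwear → 0% → $0.00
Stainless water bottle $39.24: other taxable items → 7.5% → $2.94
Pair of sandals $41.70: clothing & footwear → 0% → $0.00
Dress shirt $82.32: clothing & footwear → 0% → $0.00
Wool sweater $95.99: clothing & footwear → 0% → $0.00
Total tax = $1.82 + $0.68 + $0.41 + $2.94 = $5.85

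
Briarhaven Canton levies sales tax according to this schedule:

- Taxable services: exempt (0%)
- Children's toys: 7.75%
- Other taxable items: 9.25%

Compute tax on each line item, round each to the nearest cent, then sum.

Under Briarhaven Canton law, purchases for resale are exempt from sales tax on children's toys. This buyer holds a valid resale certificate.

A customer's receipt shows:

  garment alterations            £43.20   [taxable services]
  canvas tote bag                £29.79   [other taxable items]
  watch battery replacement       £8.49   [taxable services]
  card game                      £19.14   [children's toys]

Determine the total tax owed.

£2.76

Garment alterations £43.20: taxable services → 0% → £0.00
Canvas tote bag £29.79: other taxable items → 9.25% → £2.76
Watch battery replacement £8.49: taxable services → 0% → £0.00
Card game £19.14: children's toys, buyer-exempt → 0% → £0.00
Total tax = £2.76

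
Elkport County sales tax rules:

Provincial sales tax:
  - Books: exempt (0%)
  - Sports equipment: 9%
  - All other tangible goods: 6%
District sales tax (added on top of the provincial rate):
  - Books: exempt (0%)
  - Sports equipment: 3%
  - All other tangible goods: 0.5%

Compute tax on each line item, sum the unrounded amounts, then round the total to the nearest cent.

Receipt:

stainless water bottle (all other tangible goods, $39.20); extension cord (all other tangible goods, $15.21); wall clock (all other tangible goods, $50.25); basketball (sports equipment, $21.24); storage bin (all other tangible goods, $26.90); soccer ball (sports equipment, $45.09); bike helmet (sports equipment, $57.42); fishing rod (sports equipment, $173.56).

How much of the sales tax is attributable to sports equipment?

Basketball $21.24: sports equipment → 9% + 3% district = 12% → $2.5488
Soccer ball $45.09: sports equipment → 9% + 3% district = 12% → $5.4108
Bike helmet $57.42: sports equipment → 9% + 3% district = 12% → $6.8904
Fishing rod $173.56: sports equipment → 9% + 3% district = 12% → $20.8272
Tax on sports equipment: unrounded sum = $35.6772 → $35.68

$35.68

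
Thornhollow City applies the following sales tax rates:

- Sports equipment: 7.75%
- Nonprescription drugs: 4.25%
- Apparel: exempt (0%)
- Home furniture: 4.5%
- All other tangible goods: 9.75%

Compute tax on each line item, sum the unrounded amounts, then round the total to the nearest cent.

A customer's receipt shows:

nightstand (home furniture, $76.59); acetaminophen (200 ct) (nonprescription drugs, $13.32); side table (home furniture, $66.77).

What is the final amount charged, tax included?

$163.70

Nightstand $76.59: home furniture → 4.5% → $3.44655
Acetaminophen (200 ct) $13.32: nonprescription drugs → 4.25% → $0.5661
Side table $66.77: home furniture → 4.5% → $3.00465
Subtotal = $156.68; unrounded tax = $7.0173 → $7.02; total due = $163.70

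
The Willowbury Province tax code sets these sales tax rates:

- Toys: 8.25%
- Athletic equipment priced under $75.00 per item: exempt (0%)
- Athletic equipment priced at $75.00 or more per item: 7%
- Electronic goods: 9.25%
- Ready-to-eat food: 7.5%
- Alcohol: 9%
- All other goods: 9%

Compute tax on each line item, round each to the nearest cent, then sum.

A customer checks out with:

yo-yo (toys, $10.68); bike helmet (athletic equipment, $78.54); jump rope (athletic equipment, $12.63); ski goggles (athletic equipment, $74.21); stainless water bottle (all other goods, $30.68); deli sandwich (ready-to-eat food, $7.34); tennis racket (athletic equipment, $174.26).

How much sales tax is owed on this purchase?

Yo-yo $10.68: toys → 8.25% → $0.88
Bike helmet $78.54: athletic equipment, $75.00 or more → 7% → $5.50
Jump rope $12.63: athletic equipment, under $75.00 → 0% → $0.00
Ski goggles $74.21: athletic equipment, under $75.00 → 0% → $0.00
Stainless water bottle $30.68: all other goods → 9% → $2.76
Deli sandwich $7.34: ready-to-eat food → 7.5% → $0.55
Tennis racket $174.26: athletic equipment, $75.00 or more → 7% → $12.20
Total tax = $0.88 + $5.50 + $2.76 + $0.55 + $12.20 = $21.89

$21.89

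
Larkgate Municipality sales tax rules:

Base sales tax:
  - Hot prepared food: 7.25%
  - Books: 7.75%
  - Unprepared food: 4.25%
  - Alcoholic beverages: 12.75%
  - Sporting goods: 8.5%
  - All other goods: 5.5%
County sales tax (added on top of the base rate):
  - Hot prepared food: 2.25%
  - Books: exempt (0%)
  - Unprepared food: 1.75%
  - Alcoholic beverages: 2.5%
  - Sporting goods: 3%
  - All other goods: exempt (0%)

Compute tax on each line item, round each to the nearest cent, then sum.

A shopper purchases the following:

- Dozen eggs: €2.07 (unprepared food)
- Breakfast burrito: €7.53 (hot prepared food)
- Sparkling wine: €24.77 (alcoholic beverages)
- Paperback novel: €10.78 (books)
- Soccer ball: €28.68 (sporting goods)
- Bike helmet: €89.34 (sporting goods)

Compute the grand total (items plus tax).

€182.20

Dozen eggs €2.07: unprepared food → 4.25% + 1.75% county = 6% → €0.12
Breakfast burrito €7.53: hot prepared food → 7.25% + 2.25% county = 9.5% → €0.72
Sparkling wine €24.77: alcoholic beverages → 12.75% + 2.5% county = 15.25% → €3.78
Paperback novel €10.78: books → 7.75% + 0% county = 7.75% → €0.84
Soccer ball €28.68: sporting goods → 8.5% + 3% county = 11.5% → €3.30
Bike helmet €89.34: sporting goods → 8.5% + 3% county = 11.5% → €10.27
Subtotal = €163.17; tax = €19.03; total due = €182.20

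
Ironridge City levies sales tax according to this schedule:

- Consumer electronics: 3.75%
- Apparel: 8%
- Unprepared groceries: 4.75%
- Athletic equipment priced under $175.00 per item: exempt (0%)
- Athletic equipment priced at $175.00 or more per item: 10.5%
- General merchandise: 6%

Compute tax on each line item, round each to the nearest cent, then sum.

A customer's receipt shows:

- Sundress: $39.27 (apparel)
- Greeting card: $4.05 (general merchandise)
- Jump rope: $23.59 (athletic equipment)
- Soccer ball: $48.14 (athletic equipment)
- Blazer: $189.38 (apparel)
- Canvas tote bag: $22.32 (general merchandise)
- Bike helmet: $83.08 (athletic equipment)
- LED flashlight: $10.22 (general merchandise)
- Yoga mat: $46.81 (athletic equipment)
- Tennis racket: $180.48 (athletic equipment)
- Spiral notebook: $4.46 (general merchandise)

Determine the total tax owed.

Sundress $39.27: apparel → 8% → $3.14
Greeting card $4.05: general merchandise → 6% → $0.24
Jump rope $23.59: athletic equipment, under $175.00 → 0% → $0.00
Soccer ball $48.14: athletic equipment, under $175.00 → 0% → $0.00
Blazer $189.38: apparel → 8% → $15.15
Canvas tote bag $22.32: general merchandise → 6% → $1.34
Bike helmet $83.08: athletic equipment, under $175.00 → 0% → $0.00
LED flashlight $10.22: general merchandise → 6% → $0.61
Yoga mat $46.81: athletic equipment, under $175.00 → 0% → $0.00
Tennis racket $180.48: athletic equipment, $175.00 or more → 10.5% → $18.95
Spiral notebook $4.46: general merchandise → 6% → $0.27
Total tax = $3.14 + $0.24 + $15.15 + $1.34 + $0.61 + $18.95 + $0.27 = $39.70

$39.70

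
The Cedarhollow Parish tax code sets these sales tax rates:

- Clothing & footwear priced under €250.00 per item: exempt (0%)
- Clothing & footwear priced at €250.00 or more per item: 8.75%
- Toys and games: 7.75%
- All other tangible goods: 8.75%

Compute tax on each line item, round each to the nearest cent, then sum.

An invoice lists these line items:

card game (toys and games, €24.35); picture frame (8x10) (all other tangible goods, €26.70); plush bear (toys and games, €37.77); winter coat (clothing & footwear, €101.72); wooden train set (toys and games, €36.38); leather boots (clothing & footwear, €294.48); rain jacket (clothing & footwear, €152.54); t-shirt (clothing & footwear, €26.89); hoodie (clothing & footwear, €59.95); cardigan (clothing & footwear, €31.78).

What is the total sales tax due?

Card game €24.35: toys and games → 7.75% → €1.89
Picture frame (8x10) €26.70: all other tangible goods → 8.75% → €2.34
Plush bear €37.77: toys and games → 7.75% → €2.93
Winter coat €101.72: clothing & footwear, under €250.00 → 0% → €0.00
Wooden train set €36.38: toys and games → 7.75% → €2.82
Leather boots €294.48: clothing & footwear, €250.00 or more → 8.75% → €25.77
Rain jacket €152.54: clothing & footwear, under €250.00 → 0% → €0.00
T-shirt €26.89: clothing & footwear, under €250.00 → 0% → €0.00
Hoodie €59.95: clothing & footwear, under €250.00 → 0% → €0.00
Cardigan €31.78: clothing & footwear, under €250.00 → 0% → €0.00
Total tax = €1.89 + €2.34 + €2.93 + €2.82 + €25.77 = €35.75

€35.75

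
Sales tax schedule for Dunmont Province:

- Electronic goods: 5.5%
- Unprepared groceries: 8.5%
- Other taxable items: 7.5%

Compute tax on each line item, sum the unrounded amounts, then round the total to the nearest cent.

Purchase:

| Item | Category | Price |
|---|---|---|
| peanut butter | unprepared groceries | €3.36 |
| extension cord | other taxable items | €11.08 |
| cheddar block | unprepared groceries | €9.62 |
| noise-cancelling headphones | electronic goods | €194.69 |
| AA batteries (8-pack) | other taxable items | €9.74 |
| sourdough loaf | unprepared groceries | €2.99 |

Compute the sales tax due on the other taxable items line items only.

Extension cord €11.08: other taxable items → 7.5% → €0.831
AA batteries (8-pack) €9.74: other taxable items → 7.5% → €0.7305
Tax on other taxable items: unrounded sum = €1.5615 → €1.56

€1.56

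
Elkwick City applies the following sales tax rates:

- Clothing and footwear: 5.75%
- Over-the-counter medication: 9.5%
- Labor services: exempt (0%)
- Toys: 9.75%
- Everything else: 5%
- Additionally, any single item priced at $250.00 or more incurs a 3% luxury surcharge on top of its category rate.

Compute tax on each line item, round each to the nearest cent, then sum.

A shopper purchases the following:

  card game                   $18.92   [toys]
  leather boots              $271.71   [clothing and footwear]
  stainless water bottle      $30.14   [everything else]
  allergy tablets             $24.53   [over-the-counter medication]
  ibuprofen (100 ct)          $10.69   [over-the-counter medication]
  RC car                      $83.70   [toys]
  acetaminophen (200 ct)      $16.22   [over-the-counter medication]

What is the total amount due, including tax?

Card game $18.92: toys → 9.75% → $1.84
Leather boots $271.71: clothing and footwear → 5.75% + 3% surcharge = 8.75% → $23.77
Stainless water bottle $30.14: everything else → 5% → $1.51
Allergy tablets $24.53: over-the-counter medication → 9.5% → $2.33
Ibuprofen (100 ct) $10.69: over-the-counter medication → 9.5% → $1.02
RC car $83.70: toys → 9.75% → $8.16
Acetaminophen (200 ct) $16.22: over-the-counter medication → 9.5% → $1.54
Subtotal = $455.91; tax = $40.17; total due = $496.08

$496.08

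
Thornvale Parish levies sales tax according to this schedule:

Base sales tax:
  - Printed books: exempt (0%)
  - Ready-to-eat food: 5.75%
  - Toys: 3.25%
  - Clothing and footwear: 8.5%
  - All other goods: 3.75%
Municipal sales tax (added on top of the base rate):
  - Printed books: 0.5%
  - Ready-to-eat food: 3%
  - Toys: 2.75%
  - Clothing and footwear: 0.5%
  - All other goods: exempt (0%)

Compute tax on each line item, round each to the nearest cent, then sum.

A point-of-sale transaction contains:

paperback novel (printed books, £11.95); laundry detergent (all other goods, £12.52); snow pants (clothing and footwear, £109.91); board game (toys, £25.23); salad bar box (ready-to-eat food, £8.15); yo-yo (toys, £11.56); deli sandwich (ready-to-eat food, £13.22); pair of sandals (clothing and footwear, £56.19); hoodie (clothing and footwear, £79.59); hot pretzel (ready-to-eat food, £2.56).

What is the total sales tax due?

Paperback novel £11.95: printed books → 0% + 0.5% municipal = 0.5% → £0.06
Laundry detergent £12.52: all other goods → 3.75% + 0% municipal = 3.75% → £0.47
Snow pants £109.91: clothing and footwear → 8.5% + 0.5% municipal = 9% → £9.89
Board game £25.23: toys → 3.25% + 2.75% municipal = 6% → £1.51
Salad bar box £8.15: ready-to-eat food → 5.75% + 3% municipal = 8.75% → £0.71
Yo-yo £11.56: toys → 3.25% + 2.75% municipal = 6% → £0.69
Deli sandwich £13.22: ready-to-eat food → 5.75% + 3% municipal = 8.75% → £1.16
Pair of sandals £56.19: clothing and footwear → 8.5% + 0.5% municipal = 9% → £5.06
Hoodie £79.59: clothing and footwear → 8.5% + 0.5% municipal = 9% → £7.16
Hot pretzel £2.56: ready-to-eat food → 5.75% + 3% municipal = 8.75% → £0.22
Total tax = £0.06 + £0.47 + £9.89 + £1.51 + £0.71 + £0.69 + £1.16 + £5.06 + £7.16 + £0.22 = £26.93

£26.93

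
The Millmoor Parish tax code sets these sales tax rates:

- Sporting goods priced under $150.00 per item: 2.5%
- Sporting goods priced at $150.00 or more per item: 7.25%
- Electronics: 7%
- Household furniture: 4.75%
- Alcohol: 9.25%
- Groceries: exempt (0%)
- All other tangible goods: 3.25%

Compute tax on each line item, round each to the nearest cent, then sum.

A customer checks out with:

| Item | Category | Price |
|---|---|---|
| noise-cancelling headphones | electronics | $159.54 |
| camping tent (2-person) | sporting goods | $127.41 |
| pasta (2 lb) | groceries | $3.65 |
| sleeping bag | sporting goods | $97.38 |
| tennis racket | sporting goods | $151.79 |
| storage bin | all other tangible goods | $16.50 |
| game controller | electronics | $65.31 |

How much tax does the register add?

Noise-cancelling headphones $159.54: electronics → 7% → $11.17
Camping tent (2-person) $127.41: sporting goods, under $150.00 → 2.5% → $3.19
Pasta (2 lb) $3.65: groceries → 0% → $0.00
Sleeping bag $97.38: sporting goods, under $150.00 → 2.5% → $2.43
Tennis racket $151.79: sporting goods, $150.00 or more → 7.25% → $11.00
Storage bin $16.50: all other tangible goods → 3.25% → $0.54
Game controller $65.31: electronics → 7% → $4.57
Total tax = $11.17 + $3.19 + $2.43 + $11.00 + $0.54 + $4.57 = $32.90

$32.90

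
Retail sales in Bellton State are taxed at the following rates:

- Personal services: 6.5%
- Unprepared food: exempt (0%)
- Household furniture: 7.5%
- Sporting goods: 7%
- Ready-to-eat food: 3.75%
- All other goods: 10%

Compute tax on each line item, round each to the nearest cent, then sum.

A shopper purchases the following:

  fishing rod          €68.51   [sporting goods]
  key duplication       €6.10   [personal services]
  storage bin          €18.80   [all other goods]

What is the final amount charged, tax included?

€100.49

Fishing rod €68.51: sporting goods → 7% → €4.80
Key duplication €6.10: personal services → 6.5% → €0.40
Storage bin €18.80: all other goods → 10% → €1.88
Subtotal = €93.41; tax = €7.08; total due = €100.49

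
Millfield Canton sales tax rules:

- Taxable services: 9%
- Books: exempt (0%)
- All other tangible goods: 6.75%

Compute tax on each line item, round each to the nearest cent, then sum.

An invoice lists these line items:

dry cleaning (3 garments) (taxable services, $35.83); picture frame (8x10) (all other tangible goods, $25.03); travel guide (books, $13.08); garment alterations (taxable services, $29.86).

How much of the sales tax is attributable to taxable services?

$5.91

Dry cleaning (3 garments) $35.83: taxable services → 9% → $3.22
Garment alterations $29.86: taxable services → 9% → $2.69
Tax on taxable services = $3.22 + $2.69 = $5.91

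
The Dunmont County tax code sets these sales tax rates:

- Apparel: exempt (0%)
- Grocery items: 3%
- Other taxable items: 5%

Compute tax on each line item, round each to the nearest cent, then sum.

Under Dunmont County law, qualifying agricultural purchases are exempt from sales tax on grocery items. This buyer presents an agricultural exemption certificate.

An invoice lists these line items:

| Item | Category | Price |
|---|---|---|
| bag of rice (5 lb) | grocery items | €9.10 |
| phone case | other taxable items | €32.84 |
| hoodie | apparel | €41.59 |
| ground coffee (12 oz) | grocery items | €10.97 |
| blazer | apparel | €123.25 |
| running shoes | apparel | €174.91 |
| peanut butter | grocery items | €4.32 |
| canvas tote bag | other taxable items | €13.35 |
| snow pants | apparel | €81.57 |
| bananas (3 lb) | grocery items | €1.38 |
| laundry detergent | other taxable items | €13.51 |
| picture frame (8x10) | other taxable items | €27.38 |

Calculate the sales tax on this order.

Bag of rice (5 lb) €9.10: grocery items, buyer-exempt → 0% → €0.00
Phone case €32.84: other taxable items → 5% → €1.64
Hoodie €41.59: apparel → 0% → €0.00
Ground coffee (12 oz) €10.97: grocery items, buyer-exempt → 0% → €0.00
Blazer €123.25: apparel → 0% → €0.00
Running shoes €174.91: apparel → 0% → €0.00
Peanut butter €4.32: grocery items, buyer-exempt → 0% → €0.00
Canvas tote bag €13.35: other taxable items → 5% → €0.67
Snow pants €81.57: apparel → 0% → €0.00
Bananas (3 lb) €1.38: grocery items, buyer-exempt → 0% → €0.00
Laundry detergent €13.51: other taxable items → 5% → €0.68
Picture frame (8x10) €27.38: other taxable items → 5% → €1.37
Total tax = €1.64 + €0.67 + €0.68 + €1.37 = €4.36

€4.36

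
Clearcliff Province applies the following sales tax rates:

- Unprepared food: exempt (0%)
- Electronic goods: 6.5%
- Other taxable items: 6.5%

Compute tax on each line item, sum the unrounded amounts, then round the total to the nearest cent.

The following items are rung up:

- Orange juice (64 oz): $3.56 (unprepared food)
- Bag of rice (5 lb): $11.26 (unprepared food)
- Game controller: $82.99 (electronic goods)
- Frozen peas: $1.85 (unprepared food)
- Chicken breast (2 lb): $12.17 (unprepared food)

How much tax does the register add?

$5.39

Orange juice (64 oz) $3.56: unprepared food → 0% → $0.00
Bag of rice (5 lb) $11.26: unprepared food → 0% → $0.00
Game controller $82.99: electronic goods → 6.5% → $5.39435
Frozen peas $1.85: unprepared food → 0% → $0.00
Chicken breast (2 lb) $12.17: unprepared food → 0% → $0.00
Unrounded tax sum = $5.39435 → $5.39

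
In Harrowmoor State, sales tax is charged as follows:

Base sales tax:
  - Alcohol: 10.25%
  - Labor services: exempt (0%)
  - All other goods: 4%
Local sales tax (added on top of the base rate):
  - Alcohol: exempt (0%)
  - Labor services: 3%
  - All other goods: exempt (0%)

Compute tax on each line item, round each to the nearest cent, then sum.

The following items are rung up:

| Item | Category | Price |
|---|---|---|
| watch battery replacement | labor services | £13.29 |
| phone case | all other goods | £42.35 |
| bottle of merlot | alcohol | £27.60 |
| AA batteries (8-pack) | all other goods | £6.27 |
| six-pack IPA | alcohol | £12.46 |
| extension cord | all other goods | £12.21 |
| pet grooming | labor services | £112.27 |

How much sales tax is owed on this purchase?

£10.31

Watch battery replacement £13.29: labor services → 0% + 3% local = 3% → £0.40
Phone case £42.35: all other goods → 4% + 0% local = 4% → £1.69
Bottle of merlot £27.60: alcohol → 10.25% + 0% local = 10.25% → £2.83
AA batteries (8-pack) £6.27: all other goods → 4% + 0% local = 4% → £0.25
Six-pack IPA £12.46: alcohol → 10.25% + 0% local = 10.25% → £1.28
Extension cord £12.21: all other goods → 4% + 0% local = 4% → £0.49
Pet grooming £112.27: labor services → 0% + 3% local = 3% → £3.37
Total tax = £0.40 + £1.69 + £2.83 + £0.25 + £1.28 + £0.49 + £3.37 = £10.31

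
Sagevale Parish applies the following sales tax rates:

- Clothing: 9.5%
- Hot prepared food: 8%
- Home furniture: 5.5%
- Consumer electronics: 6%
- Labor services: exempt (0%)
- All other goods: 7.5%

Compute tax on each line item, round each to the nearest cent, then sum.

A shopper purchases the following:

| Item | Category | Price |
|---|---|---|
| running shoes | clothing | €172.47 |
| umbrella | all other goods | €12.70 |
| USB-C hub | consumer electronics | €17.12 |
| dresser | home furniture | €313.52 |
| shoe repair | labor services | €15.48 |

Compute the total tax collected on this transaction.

€35.60

Running shoes €172.47: clothing → 9.5% → €16.38
Umbrella €12.70: all other goods → 7.5% → €0.95
USB-C hub €17.12: consumer electronics → 6% → €1.03
Dresser €313.52: home furniture → 5.5% → €17.24
Shoe repair €15.48: labor services → 0% → €0.00
Total tax = €16.38 + €0.95 + €1.03 + €17.24 = €35.60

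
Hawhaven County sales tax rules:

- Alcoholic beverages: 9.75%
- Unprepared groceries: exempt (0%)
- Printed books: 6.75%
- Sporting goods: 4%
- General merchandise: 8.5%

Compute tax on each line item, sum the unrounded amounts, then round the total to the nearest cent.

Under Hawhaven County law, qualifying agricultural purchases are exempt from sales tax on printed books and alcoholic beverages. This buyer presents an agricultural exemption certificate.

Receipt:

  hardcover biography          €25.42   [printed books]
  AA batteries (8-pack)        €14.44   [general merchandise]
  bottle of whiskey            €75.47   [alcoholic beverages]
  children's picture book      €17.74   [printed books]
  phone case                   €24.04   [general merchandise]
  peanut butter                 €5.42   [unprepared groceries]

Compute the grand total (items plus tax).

€165.80

Hardcover biography €25.42: printed books, buyer-exempt → 0% → €0.00
AA batteries (8-pack) €14.44: general merchandise → 8.5% → €1.2274
Bottle of whiskey €75.47: alcoholic beverages, buyer-exempt → 0% → €0.00
Children's picture book €17.74: printed books, buyer-exempt → 0% → €0.00
Phone case €24.04: general merchandise → 8.5% → €2.0434
Peanut butter €5.42: unprepared groceries → 0% → €0.00
Subtotal = €162.53; unrounded tax = €3.2708 → €3.27; total due = €165.80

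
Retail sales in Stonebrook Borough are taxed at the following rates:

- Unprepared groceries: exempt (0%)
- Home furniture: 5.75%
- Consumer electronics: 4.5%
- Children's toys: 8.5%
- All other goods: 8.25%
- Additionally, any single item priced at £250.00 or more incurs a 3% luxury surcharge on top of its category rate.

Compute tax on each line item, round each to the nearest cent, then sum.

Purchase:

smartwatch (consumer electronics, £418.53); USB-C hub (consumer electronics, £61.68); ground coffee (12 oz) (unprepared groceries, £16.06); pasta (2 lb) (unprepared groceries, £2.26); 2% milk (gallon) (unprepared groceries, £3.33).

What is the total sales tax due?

Smartwatch £418.53: consumer electronics → 4.5% + 3% surcharge = 7.5% → £31.39
USB-C hub £61.68: consumer electronics → 4.5% → £2.78
Ground coffee (12 oz) £16.06: unprepared groceries → 0% → £0.00
Pasta (2 lb) £2.26: unprepared groceries → 0% → £0.00
2% milk (gallon) £3.33: unprepared groceries → 0% → £0.00
Total tax = £31.39 + £2.78 = £34.17

£34.17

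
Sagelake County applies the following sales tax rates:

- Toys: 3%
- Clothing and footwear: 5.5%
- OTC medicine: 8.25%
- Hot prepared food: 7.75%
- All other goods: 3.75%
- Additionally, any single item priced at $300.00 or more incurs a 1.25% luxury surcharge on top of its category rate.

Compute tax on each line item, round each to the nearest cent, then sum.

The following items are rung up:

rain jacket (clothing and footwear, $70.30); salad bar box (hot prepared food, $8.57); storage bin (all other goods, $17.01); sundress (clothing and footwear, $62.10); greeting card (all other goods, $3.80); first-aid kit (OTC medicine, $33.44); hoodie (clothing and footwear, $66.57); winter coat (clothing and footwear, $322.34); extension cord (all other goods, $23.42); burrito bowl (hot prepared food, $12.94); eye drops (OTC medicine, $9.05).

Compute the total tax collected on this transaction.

Rain jacket $70.30: clothing and footwear → 5.5% → $3.87
Salad bar box $8.57: hot prepared food → 7.75% → $0.66
Storage bin $17.01: all other goods → 3.75% → $0.64
Sundress $62.10: clothing and footwear → 5.5% → $3.42
Greeting card $3.80: all other goods → 3.75% → $0.14
First-aid kit $33.44: OTC medicine → 8.25% → $2.76
Hoodie $66.57: clothing and footwear → 5.5% → $3.66
Winter coat $322.34: clothing and footwear → 5.5% + 1.25% surcharge = 6.75% → $21.76
Extension cord $23.42: all other goods → 3.75% → $0.88
Burrito bowl $12.94: hot prepared food → 7.75% → $1.00
Eye drops $9.05: OTC medicine → 8.25% → $0.75
Total tax = $3.87 + $0.66 + $0.64 + $3.42 + $0.14 + $2.76 + $3.66 + $21.76 + $0.88 + $1.00 + $0.75 = $39.54

$39.54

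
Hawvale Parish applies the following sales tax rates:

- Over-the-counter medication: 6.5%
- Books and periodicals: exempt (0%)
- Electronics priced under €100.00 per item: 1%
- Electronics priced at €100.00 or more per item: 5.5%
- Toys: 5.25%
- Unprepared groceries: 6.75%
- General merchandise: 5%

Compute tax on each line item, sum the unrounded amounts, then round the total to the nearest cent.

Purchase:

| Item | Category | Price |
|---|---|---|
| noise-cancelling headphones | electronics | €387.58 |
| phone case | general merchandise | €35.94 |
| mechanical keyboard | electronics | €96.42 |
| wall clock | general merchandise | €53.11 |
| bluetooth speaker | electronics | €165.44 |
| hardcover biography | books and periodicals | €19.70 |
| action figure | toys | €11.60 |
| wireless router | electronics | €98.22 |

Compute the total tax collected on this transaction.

Noise-cancelling headphones €387.58: electronics, €100.00 or more → 5.5% → €21.3169
Phone case €35.94: general merchandise → 5% → €1.797
Mechanical keyboard €96.42: electronics, under €100.00 → 1% → €0.9642
Wall clock €53.11: general merchandise → 5% → €2.6555
Bluetooth speaker €165.44: electronics, €100.00 or more → 5.5% → €9.0992
Hardcover biography €19.70: books and periodicals → 0% → €0.00
Action figure €11.60: toys → 5.25% → €0.609
Wireless router €98.22: electronics, under €100.00 → 1% → €0.9822
Unrounded tax sum = €37.424 → €37.42

€37.42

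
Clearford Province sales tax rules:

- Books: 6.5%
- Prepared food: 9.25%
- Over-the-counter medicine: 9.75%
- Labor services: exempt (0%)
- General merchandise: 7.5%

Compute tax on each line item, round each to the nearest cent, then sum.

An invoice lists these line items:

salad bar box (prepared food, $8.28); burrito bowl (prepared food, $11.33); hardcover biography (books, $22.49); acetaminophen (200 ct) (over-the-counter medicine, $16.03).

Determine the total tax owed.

Salad bar box $8.28: prepared food → 9.25% → $0.77
Burrito bowl $11.33: prepared food → 9.25% → $1.05
Hardcover biography $22.49: books → 6.5% → $1.46
Acetaminophen (200 ct) $16.03: over-the-counter medicine → 9.75% → $1.56
Total tax = $0.77 + $1.05 + $1.46 + $1.56 = $4.84

$4.84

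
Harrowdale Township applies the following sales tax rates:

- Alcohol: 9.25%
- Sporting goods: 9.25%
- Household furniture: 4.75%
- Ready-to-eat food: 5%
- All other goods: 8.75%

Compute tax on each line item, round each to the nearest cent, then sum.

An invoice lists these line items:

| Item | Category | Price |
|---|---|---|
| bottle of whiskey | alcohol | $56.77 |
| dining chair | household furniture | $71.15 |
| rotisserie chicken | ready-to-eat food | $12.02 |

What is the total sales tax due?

Bottle of whiskey $56.77: alcohol → 9.25% → $5.25
Dining chair $71.15: household furniture → 4.75% → $3.38
Rotisserie chicken $12.02: ready-to-eat food → 5% → $0.60
Total tax = $5.25 + $3.38 + $0.60 = $9.23

$9.23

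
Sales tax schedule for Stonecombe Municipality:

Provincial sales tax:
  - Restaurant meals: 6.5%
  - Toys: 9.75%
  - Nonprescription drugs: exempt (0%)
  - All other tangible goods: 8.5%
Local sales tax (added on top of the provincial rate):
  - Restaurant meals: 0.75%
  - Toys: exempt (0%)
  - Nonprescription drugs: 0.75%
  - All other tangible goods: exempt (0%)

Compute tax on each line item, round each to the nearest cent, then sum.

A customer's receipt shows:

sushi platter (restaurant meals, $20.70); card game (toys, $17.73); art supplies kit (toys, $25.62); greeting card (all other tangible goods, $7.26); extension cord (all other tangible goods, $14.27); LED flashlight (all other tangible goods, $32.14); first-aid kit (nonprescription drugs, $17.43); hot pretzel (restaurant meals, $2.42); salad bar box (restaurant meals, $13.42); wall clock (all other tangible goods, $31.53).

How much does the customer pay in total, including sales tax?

Sushi platter $20.70: restaurant meals → 6.5% + 0.75% local = 7.25% → $1.50
Card game $17.73: toys → 9.75% + 0% local = 9.75% → $1.73
Art supplies kit $25.62: toys → 9.75% + 0% local = 9.75% → $2.50
Greeting card $7.26: all other tangible goods → 8.5% + 0% local = 8.5% → $0.62
Extension cord $14.27: all other tangible goods → 8.5% + 0% local = 8.5% → $1.21
LED flashlight $32.14: all other tangible goods → 8.5% + 0% local = 8.5% → $2.73
First-aid kit $17.43: nonprescription drugs → 0% + 0.75% local = 0.75% → $0.13
Hot pretzel $2.42: restaurant meals → 6.5% + 0.75% local = 7.25% → $0.18
Salad bar box $13.42: restaurant meals → 6.5% + 0.75% local = 7.25% → $0.97
Wall clock $31.53: all other tangible goods → 8.5% + 0% local = 8.5% → $2.68
Subtotal = $182.52; tax = $14.25; total due = $196.77

$196.77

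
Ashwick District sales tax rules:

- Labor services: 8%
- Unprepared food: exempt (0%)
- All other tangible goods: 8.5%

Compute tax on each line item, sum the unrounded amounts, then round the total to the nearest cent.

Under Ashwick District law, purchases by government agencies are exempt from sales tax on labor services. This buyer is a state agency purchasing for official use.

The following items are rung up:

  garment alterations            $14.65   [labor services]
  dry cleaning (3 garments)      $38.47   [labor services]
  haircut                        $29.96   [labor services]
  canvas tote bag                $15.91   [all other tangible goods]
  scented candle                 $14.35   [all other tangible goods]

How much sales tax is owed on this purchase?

Garment alterations $14.65: labor services, buyer-exempt → 0% → $0.00
Dry cleaning (3 garments) $38.47: labor services, buyer-exempt → 0% → $0.00
Haircut $29.96: labor services, buyer-exempt → 0% → $0.00
Canvas tote bag $15.91: all other tangible goods → 8.5% → $1.35235
Scented candle $14.35: all other tangible goods → 8.5% → $1.21975
Unrounded tax sum = $2.5721 → $2.57

$2.57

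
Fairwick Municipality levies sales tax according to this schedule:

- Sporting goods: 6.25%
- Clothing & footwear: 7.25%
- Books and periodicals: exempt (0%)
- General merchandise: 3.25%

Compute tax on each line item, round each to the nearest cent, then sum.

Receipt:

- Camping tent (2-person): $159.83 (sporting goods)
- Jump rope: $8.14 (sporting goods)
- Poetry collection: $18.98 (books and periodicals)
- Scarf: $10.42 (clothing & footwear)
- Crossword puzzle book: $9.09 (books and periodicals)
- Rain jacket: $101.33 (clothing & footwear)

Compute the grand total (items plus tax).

Camping tent (2-person) $159.83: sporting goods → 6.25% → $9.99
Jump rope $8.14: sporting goods → 6.25% → $0.51
Poetry collection $18.98: books and periodicals → 0% → $0.00
Scarf $10.42: clothing & footwear → 7.25% → $0.76
Crossword puzzle book $9.09: books and periodicals → 0% → $0.00
Rain jacket $101.33: clothing & footwear → 7.25% → $7.35
Subtotal = $307.79; tax = $18.61; total due = $326.40

$326.40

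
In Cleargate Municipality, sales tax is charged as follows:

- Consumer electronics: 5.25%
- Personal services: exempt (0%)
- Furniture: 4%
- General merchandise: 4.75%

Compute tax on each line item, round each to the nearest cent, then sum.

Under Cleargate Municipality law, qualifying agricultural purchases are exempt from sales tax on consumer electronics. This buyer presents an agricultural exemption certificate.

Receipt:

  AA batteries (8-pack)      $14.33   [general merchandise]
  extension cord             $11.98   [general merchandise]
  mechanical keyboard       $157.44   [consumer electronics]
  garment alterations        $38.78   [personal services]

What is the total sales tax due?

AA batteries (8-pack) $14.33: general merchandise → 4.75% → $0.68
Extension cord $11.98: general merchandise → 4.75% → $0.57
Mechanical keyboard $157.44: consumer electronics, buyer-exempt → 0% → $0.00
Garment alterations $38.78: personal services → 0% → $0.00
Total tax = $0.68 + $0.57 = $1.25

$1.25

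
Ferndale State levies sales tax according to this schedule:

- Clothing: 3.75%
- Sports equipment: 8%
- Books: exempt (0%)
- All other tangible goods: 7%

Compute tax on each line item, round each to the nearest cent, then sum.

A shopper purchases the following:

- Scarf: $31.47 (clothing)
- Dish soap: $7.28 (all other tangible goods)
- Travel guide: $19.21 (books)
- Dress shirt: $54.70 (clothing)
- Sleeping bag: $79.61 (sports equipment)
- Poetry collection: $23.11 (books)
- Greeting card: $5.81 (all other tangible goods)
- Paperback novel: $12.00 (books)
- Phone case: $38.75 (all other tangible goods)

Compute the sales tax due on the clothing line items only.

Scarf $31.47: clothing → 3.75% → $1.18
Dress shirt $54.70: clothing → 3.75% → $2.05
Tax on clothing = $1.18 + $2.05 = $3.23

$3.23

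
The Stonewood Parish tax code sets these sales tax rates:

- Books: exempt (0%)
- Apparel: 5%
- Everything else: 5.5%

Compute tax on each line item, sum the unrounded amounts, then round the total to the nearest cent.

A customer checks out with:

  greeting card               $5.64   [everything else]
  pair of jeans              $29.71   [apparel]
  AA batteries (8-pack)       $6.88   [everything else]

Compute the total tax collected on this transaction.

Greeting card $5.64: everything else → 5.5% → $0.3102
Pair of jeans $29.71: apparel → 5% → $1.4855
AA batteries (8-pack) $6.88: everything else → 5.5% → $0.3784
Unrounded tax sum = $2.1741 → $2.17

$2.17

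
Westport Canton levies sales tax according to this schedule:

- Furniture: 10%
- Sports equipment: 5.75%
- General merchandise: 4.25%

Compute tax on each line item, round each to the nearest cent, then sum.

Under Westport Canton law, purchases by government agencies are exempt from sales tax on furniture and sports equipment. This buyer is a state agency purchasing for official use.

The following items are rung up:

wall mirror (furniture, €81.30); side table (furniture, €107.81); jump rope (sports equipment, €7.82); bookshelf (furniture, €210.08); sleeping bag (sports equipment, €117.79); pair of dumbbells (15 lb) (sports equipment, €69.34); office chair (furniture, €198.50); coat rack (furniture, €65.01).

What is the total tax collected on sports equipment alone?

€0.00

Jump rope €7.82: sports equipment, buyer-exempt → 0% → €0.00
Sleeping bag €117.79: sports equipment, buyer-exempt → 0% → €0.00
Pair of dumbbells (15 lb) €69.34: sports equipment, buyer-exempt → 0% → €0.00
Tax on sports equipment = €0.00 + €0.00 + €0.00 = €0.00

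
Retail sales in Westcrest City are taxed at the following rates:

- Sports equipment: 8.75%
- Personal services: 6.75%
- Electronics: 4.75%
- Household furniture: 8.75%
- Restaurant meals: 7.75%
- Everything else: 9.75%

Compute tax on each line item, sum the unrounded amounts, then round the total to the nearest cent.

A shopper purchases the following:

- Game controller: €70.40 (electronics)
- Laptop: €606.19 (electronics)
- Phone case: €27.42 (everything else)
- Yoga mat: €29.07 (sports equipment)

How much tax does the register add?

€37.36

Game controller €70.40: electronics → 4.75% → €3.344
Laptop €606.19: electronics → 4.75% → €28.794025
Phone case €27.42: everything else → 9.75% → €2.67345
Yoga mat €29.07: sports equipment → 8.75% → €2.543625
Unrounded tax sum = €37.3551 → €37.36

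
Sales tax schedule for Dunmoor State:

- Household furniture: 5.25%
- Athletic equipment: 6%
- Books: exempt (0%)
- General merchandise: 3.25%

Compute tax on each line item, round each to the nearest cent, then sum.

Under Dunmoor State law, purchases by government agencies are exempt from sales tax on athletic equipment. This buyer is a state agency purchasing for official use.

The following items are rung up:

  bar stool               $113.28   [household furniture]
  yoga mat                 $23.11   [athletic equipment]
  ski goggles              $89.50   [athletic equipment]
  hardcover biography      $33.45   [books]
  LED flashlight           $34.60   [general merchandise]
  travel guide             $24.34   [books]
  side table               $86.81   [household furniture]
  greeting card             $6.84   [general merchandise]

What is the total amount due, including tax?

$423.78

Bar stool $113.28: household furniture → 5.25% → $5.95
Yoga mat $23.11: athletic equipment, buyer-exempt → 0% → $0.00
Ski goggles $89.50: athletic equipment, buyer-exempt → 0% → $0.00
Hardcover biography $33.45: books → 0% → $0.00
LED flashlight $34.60: general merchandise → 3.25% → $1.12
Travel guide $24.34: books → 0% → $0.00
Side table $86.81: household furniture → 5.25% → $4.56
Greeting card $6.84: general merchandise → 3.25% → $0.22
Subtotal = $411.93; tax = $11.85; total due = $423.78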